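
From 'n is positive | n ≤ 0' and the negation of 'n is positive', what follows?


Disjunctive syllogism: from (P ∨ Q) and ¬P, infer Q.
One disjunct, 'n is positive', is ruled out; the other must hold.

n ≤ 0


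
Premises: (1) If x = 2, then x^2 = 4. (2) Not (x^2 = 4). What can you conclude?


Modus tollens: from (P → Q) and ¬Q, infer ¬P.
Q = 'x^2 = 4' is denied; since P → Q, P must also fail.

Not (x = 2).


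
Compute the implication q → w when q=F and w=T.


Implication is false only when antecedent is true and consequent is false.
Substitute: q=F, w=T.
F → T evaluates to T.

T


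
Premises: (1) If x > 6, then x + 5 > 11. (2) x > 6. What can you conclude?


Modus ponens: from (P → Q) and P, infer Q.
P = 'x > 6' is asserted, and P → Q holds, so Q follows.

x + 5 > 11.


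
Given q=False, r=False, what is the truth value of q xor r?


Exclusive or is true when exactly one operand is true.
Substitute: q=False, r=False.
False xor False evaluates to False.

False


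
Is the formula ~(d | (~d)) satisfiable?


Check all 2 assignments over {d}:
d | φ
-----
False | False
True | False
No assignment makes the formula true.

Unsatisfiable.


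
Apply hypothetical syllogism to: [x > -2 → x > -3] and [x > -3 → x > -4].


Hypothetical syllogism: from (P → Q) and (Q → R), infer (P → R).
Chain the two implications through the shared middle term 'x > -3'.

x > -2 → x > -4


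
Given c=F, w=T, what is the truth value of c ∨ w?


Disjunction is false only when both operands are false.
Substitute: c=F, w=T.
F ∨ T evaluates to T.

T


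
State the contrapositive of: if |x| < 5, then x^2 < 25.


The contrapositive of (P → Q) is (¬Q → ¬P); it is logically equivalent to the original.
Here P = '|x| < 5' and Q = 'x^2 < 25'.

If not (x^2 < 25), then not (|x| < 5).


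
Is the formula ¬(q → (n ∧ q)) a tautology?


Build the truth table over {n, q}:
n | q | φ
---------
F | F | F
T | F | F
F | T | T
T | T | F
Counterexample at row 1: with n=F, q=F, the formula is F.

No, it is not a tautology.


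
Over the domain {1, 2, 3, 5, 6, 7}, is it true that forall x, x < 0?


Evaluate the predicate on each element: 1:False, 2:False, 3:False, 5:False, 6:False, 7:False.
Counterexample x = 1 fails the predicate.

False


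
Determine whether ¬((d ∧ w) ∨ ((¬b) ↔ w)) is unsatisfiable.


Truth table over {b, d, w}:
b | d | w | φ
-------------
F | F | F | T
T | F | F | F
F | T | F | T
T | T | F | F
F | F | T | F
T | F | T | T
F | T | T | F
T | T | T | F
Satisfying assignment at row 1: b=F, d=F, w=F gives T.

No, it is not a contradiction.


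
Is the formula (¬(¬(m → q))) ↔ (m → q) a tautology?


Build the truth table over {m, q}:
m | q | φ
---------
F | F | T
T | F | T
F | T | T
T | T | T
Every row evaluates to true.

Yes, it is a tautology.


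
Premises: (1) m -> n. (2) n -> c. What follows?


Hypothetical syllogism: from (P → Q) and (Q → R), infer (P → R).
Chain the two implications through the shared middle term 'n'.

m -> c


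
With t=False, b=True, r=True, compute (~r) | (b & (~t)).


Substitute t=False, b=True, r=True:
~r = False
~t = True
b & (~t) = True & True = True
(~r) | (b & (~t)) = False | True = True

True


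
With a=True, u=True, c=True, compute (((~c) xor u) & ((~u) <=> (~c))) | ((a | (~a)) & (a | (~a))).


Substitute a=True, u=True, c=True:
… (earlier sub-steps elided)
~u = False
~c = False
(~u) <=> (~c) = False <=> False = True
((~c) xor u) & ((~u) <=> (~c)) = True & True = True
~a = False
a | (~a) = True | False = True
~a = False
a | (~a) = True | False = True
(a | (~a)) & (a | (~a)) = True & True = True
(((~c) xor u) & ((~u) <=> (~c))) | ((a | (~a)) & (a | (~a))) = True | True = True

True


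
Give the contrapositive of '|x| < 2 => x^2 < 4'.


The contrapositive of (P → Q) is (¬Q → ¬P); it is logically equivalent to the original.
Here P = '|x| < 2' and Q = 'x^2 < 4'.

If not (x^2 < 4), then not (|x| < 2).


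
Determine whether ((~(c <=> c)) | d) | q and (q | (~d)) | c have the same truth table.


Compare truth tables:
c | d | q | φ | ψ
-----------------
False | False | False | False | True
True | False | False | False | True
False | True | False | True | False
True | True | False | True | True
False | False | True | True | True
True | False | True | True | True
False | True | True | True | True
True | True | True | True | True
They differ at row 1 (c=False, d=False, q=False): φ=False but ψ=True.

No, they are not logically equivalent.


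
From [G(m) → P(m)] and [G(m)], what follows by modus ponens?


Modus ponens: from (P → Q) and P, infer Q.
P = 'G(m)' is asserted, and P → Q holds, so Q follows.

P(m).


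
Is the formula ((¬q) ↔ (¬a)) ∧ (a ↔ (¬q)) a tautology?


Build the truth table over {a, q}:
a | q | φ
---------
F | F | F
T | F | F
F | T | F
T | T | F
Counterexample at row 1: with a=F, q=F, the formula is F.

No, it is not a tautology.


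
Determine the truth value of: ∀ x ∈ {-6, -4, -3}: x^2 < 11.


Evaluate the predicate on each element: -6:F, -4:F, -3:T.
Counterexample x = -6 fails the predicate.

F


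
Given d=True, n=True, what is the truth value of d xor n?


Exclusive or is true when exactly one operand is true.
Substitute: d=True, n=True.
True xor True evaluates to False.

False


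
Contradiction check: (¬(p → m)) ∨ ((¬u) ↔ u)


Truth table over {m, p, u}:
m | p | u | φ
-------------
F | F | F | F
T | F | F | F
F | T | F | T
T | T | F | F
F | F | T | F
T | F | T | F
F | T | T | T
T | T | T | F
Satisfying assignment at row 3: m=F, p=T, u=F gives T.

No, it is not a contradiction.


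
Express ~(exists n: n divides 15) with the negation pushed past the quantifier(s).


¬(forall x: φ) = exists x: ¬φ, and ¬(exists x: φ) = forall x: ¬φ.
Apply to the existential statement.

forall n: ~(n divides 15)


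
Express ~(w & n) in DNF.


Step 1: Apply De Morgan: ¬(w ∧ n) = ¬w ∨ ¬n.

(~w) | (~n)


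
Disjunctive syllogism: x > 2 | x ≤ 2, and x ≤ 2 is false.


Disjunctive syllogism: from (P ∨ Q) and ¬P, infer Q.
One disjunct, 'x ≤ 2', is ruled out; the other must hold.

x > 2


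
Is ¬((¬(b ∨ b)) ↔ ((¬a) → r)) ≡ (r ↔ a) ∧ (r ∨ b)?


Compare truth tables:
a | b | r | φ | ψ
-----------------
F | F | F | T | F
T | F | F | F | F
F | T | F | F | T
T | T | F | T | F
F | F | T | F | F
T | F | T | F | T
F | T | T | T | F
T | T | T | T | T
They differ at row 1 (a=F, b=F, r=F): φ=T but ψ=F.

No, they are not logically equivalent.


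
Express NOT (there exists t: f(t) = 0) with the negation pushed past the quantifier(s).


¬(for all x: φ) = there exists x: ¬φ, and ¬(there exists x: φ) = for all x: ¬φ.
Apply to the existential statement.

for all t: NOT(f(t) = 0)


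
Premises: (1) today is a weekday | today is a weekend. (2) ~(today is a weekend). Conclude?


Disjunctive syllogism: from (P ∨ Q) and ¬P, infer Q.
One disjunct, 'today is a weekend', is ruled out; the other must hold.

today is a weekday


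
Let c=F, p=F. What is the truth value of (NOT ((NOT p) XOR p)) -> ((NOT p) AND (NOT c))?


Substitute c=F, p=F:
NOT p = T
(NOT p) XOR p = T XOR F = T
NOT ((NOT p) XOR p) = F
NOT p = T
NOT c = T
(NOT p) AND (NOT c) = T AND T = T
(NOT ((NOT p) XOR p)) -> ((NOT p) AND (NOT c)) = F -> T = T

T


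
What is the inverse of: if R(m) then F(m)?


The inverse of (P → Q) is (¬P → ¬Q). It is equivalent to the converse, not to the original.
Here P = 'R(m)' and Q = 'F(m)'.

If not (R(m)), then not (F(m)).


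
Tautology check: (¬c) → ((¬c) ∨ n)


Build the truth table over {c, n}:
c | n | φ
---------
F | F | T
T | F | T
F | T | T
T | T | T
Every row evaluates to true.

Yes, it is a tautology.


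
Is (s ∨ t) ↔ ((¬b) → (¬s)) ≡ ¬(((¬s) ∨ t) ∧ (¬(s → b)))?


Compare truth tables:
b | s | t | φ | ψ
-----------------
F | F | F | F | T
T | F | F | F | T
F | T | F | F | T
T | T | F | T | T
F | F | T | T | T
T | F | T | T | T
F | T | T | F | F
T | T | T | T | T
They differ at row 1 (b=F, s=F, t=F): φ=F but ψ=T.

No, they are not logically equivalent.


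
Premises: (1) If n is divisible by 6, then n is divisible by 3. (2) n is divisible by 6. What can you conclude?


Modus ponens: from (P → Q) and P, infer Q.
P = 'n is divisible by 6' is asserted, and P → Q holds, so Q follows.

n is divisible by 3.


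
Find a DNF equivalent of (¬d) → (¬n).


Step 1: Rewrite (¬d) → (¬n) as ¬(¬d) ∨ (¬n).
Step 2: Eliminate any double negations (¬¬X = X).

d ∨ (¬n)


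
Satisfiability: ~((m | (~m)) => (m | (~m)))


Check all 2 assignments over {m}:
m | φ
-----
False | False
True | False
No assignment makes the formula true.

Unsatisfiable.


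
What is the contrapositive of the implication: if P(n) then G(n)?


The contrapositive of (P → Q) is (¬Q → ¬P); it is logically equivalent to the original.
Here P = 'P(n)' and Q = 'G(n)'.

If not (G(n)), then not (P(n)).


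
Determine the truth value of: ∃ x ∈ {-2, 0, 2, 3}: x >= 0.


Evaluate the predicate on each element: -2:F, 0:T, 2:T, 3:T.
Witness x = 0 satisfies the predicate.

T


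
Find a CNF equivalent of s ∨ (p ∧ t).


Step 1: Distribute ∨ over ∧: s ∨ (p ∧ t) = (s ∨ p) ∧ (s ∨ t).

(s ∨ p) ∧ (s ∨ t)


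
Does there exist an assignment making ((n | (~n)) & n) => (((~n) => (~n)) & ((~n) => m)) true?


Search for a satisfying assignment over {m, n}.
Try m=False, n=False: the formula evaluates to True.
A satisfying assignment exists.

Satisfiable.


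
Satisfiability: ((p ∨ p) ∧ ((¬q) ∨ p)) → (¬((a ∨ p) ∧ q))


Search for a satisfying assignment over {a, p, q}.
Try a=F, p=F, q=F: the formula evaluates to T.
A satisfying assignment exists.

Satisfiable.


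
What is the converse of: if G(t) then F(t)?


The converse of (P → Q) is (Q → P). It is not in general equivalent to the original.
Here P = 'G(t)' and Q = 'F(t)'.

If F(t), then G(t).


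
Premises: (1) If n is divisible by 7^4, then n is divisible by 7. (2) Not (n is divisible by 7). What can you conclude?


Modus tollens: from (P → Q) and ¬Q, infer ¬P.
Q = 'n is divisible by 7' is denied; since P → Q, P must also fail.

Not (n is divisible by 7^4).


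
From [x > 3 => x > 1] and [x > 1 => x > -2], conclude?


Hypothetical syllogism: from (P → Q) and (Q → R), infer (P → R).
Chain the two implications through the shared middle term 'x > 1'.

x > 3 => x > -2


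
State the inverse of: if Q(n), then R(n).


The inverse of (P → Q) is (¬P → ¬Q). It is equivalent to the converse, not to the original.
Here P = 'Q(n)' and Q = 'R(n)'.

If not (Q(n)), then not (R(n)).


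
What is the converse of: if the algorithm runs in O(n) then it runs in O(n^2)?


The converse of (P → Q) is (Q → P). It is not in general equivalent to the original.
Here P = 'the algorithm runs in O(n)' and Q = 'it runs in O(n^2)'.

If it runs in O(n^2), then the algorithm runs in O(n).


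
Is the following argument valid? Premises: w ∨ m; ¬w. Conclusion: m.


This matches the form of disjunctive syllogism: the conclusion follows in every model of the premises.

Valid.


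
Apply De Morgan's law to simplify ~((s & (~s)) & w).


De Morgan: the negation of a conjunction is the disjunction of the negations.
Distribute ~ across &, flipping it to |, and negate each literal.

((~s) | s) | (~w)


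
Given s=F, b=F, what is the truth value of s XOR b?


Exclusive or is true when exactly one operand is true.
Substitute: s=F, b=F.
F XOR F evaluates to F.

F


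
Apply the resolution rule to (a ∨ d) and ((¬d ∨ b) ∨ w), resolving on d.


The clauses contain complementary literals d and ¬d.
Resolution eliminates this pair and disjoins the remaining literals (merging duplicates).

((a ∨ w) ∨ b)


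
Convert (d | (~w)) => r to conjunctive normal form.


Step 1: Rewrite as ¬(d ∨ (¬w)) ∨ r = (¬d ∧ ¬(¬w)) ∨ r.
Step 2: Distribute ∨ over ∧.
Step 3: Eliminate any double negations (¬¬X = X).

((~d) | r) & (w | r)


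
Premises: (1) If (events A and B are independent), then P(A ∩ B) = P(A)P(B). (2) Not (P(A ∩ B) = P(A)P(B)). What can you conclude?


Modus tollens: from (P → Q) and ¬Q, infer ¬P.
Q = 'P(A ∩ B) = P(A)P(B)' is denied; since P → Q, P must also fail.

Not ((events A and B are independent)).


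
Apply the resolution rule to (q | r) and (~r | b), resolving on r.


The clauses contain complementary literals r and ~r.
Resolution eliminates this pair and disjoins the remaining literals (merging duplicates).

(q | b)


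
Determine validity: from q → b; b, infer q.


This is affirming the consequent (fallacy). There exist truth assignments where the premises are all true but the conclusion is false.

Invalid.


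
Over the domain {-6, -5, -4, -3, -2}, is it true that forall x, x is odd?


Evaluate the predicate on each element: -6:False, -5:True, -4:False, -3:True, -2:False.
Counterexample x = -6 fails the predicate.

False


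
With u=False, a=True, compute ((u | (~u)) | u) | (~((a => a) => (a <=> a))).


Substitute u=False, a=True:
~u = True
u | (~u) = False | True = True
(u | (~u)) | u = True | False = True
a => a = True => True = True
a <=> a = True <=> True = True
(a => a) => (a <=> a) = True => True = True
~((a => a) => (a <=> a)) = False
((u | (~u)) | u) | (~((a => a) => (a <=> a))) = True | False = True

True


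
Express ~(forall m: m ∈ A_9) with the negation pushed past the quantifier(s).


¬(forall x: φ) = exists x: ¬φ, and ¬(exists x: φ) = forall x: ¬φ.
Apply to the universal statement.

exists m: ~(m ∈ A_9)


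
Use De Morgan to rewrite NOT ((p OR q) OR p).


De Morgan: the negation of a disjunction is the conjunction of the negations.
Distribute NOT across OR, flipping it to AND, and negate each literal.

((NOT p) AND (NOT q)) AND (NOT p)


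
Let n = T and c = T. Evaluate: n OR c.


Disjunction is false only when both operands are false.
Substitute: n=T, c=T.
T OR T evaluates to T.

T


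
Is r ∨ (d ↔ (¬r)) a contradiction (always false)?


Truth table over {d, r}:
d | r | φ
---------
F | F | F
T | F | T
F | T | T
T | T | T
Satisfying assignment at row 2: d=T, r=F gives T.

No, it is not a contradiction.


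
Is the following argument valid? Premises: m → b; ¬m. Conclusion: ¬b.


This is denying the antecedent (fallacy). There exist truth assignments where the premises are all true but the conclusion is false.

Invalid.


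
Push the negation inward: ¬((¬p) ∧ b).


De Morgan: the negation of a conjunction is the disjunction of the negations.
Distribute ¬ across ∧, flipping it to ∨, and negate each literal.

p ∨ (¬b)


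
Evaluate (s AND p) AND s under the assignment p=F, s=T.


Substitute p=F, s=T:
s AND p = T AND F = F
(s AND p) AND s = F AND T = F

F


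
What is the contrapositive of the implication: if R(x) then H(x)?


The contrapositive of (P → Q) is (¬Q → ¬P); it is logically equivalent to the original.
Here P = 'R(x)' and Q = 'H(x)'.

If not (H(x)), then not (R(x)).


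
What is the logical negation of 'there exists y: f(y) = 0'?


¬(for all x: φ) = there exists x: ¬φ, and ¬(there exists x: φ) = for all x: ¬φ.
Apply to the existential statement.

for all y: NOT(f(y) = 0)


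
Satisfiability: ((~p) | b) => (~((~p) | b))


Search for a satisfying assignment over {b, p}.
Try b=False, p=True: the formula evaluates to True.
A satisfying assignment exists.

Satisfiable.


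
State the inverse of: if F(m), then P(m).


The inverse of (P → Q) is (¬P → ¬Q). It is equivalent to the converse, not to the original.
Here P = 'F(m)' and Q = 'P(m)'.

If not (F(m)), then not (P(m)).


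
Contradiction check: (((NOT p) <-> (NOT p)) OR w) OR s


Truth table over {p, s, w}:
p | s | w | φ
-------------
F | F | F | T
T | F | F | T
F | T | F | T
T | T | F | T
F | F | T | T
T | F | T | T
F | T | T | T
T | T | T | T
Satisfying assignment at row 1: p=F, s=F, w=F gives T.

No, it is not a contradiction.


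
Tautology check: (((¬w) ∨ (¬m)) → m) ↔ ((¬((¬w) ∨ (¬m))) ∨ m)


Build the truth table over {m, w}:
m | w | φ
---------
F | F | T
T | F | T
F | T | T
T | T | T
Every row evaluates to true.

Yes, it is a tautology.


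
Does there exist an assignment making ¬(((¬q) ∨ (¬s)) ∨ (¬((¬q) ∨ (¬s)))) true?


Check all 4 assignments over {q, s}:
q | s | φ
---------
F | F | F
T | F | F
F | T | F
T | T | F
No assignment makes the formula true.

Unsatisfiable.


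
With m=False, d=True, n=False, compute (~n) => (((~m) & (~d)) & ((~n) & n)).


Substitute m=False, d=True, n=False:
~n = True
~m = True
~d = False
(~m) & (~d) = True & False = False
~n = True
(~n) & n = True & False = False
((~m) & (~d)) & ((~n) & n) = False & False = False
(~n) => (((~m) & (~d)) & ((~n) & n)) = True => False = False

False


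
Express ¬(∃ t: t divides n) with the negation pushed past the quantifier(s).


¬(∀ x: φ) = ∃ x: ¬φ, and ¬(∃ x: φ) = ∀ x: ¬φ.
Apply to the existential statement.

∀ t: ¬(t divides n)


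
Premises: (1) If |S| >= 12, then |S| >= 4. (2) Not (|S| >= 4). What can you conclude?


Modus tollens: from (P → Q) and ¬Q, infer ¬P.
Q = '|S| >= 4' is denied; since P → Q, P must also fail.

Not (|S| >= 12).


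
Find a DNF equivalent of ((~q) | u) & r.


Step 1: Distribute ∧ over ∨: ((¬q) ∨ u) ∧ r = ((¬q) ∧ r) ∨ (u ∧ r).

((~q) & r) | (u & r)


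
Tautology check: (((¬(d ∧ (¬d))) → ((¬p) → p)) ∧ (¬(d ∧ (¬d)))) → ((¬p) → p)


Build the truth table over {d, p}:
d | p | φ
---------
F | F | T
T | F | T
F | T | T
T | T | T
Every row evaluates to true.

Yes, it is a tautology.


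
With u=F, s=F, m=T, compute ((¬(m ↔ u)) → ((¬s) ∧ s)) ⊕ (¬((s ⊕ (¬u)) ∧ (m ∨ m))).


Substitute u=F, s=F, m=T:
… (earlier sub-steps elided)
¬(m ↔ u) = T
¬s = T
(¬s) ∧ s = T ∧ F = F
(¬(m ↔ u)) → ((¬s) ∧ s) = T → F = F
¬u = T
s ⊕ (¬u) = F ⊕ T = T
m ∨ m = T ∨ T = T
(s ⊕ (¬u)) ∧ (m ∨ m) = T ∧ T = T
¬((s ⊕ (¬u)) ∧ (m ∨ m)) = F
((¬(m ↔ u)) → ((¬s) ∧ s)) ⊕ (¬((s ⊕ (¬u)) ∧ (m ∨ m))) = F ⊕ F = F

F


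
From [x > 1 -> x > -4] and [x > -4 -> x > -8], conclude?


Hypothetical syllogism: from (P → Q) and (Q → R), infer (P → R).
Chain the two implications through the shared middle term 'x > -4'.

x > 1 -> x > -8


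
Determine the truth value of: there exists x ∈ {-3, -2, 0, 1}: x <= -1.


Evaluate the predicate on each element: -3:T, -2:T, 0:F, 1:F.
Witness x = -3 satisfies the predicate.

T


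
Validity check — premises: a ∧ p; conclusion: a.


This matches the form of conjunction elimination: the conclusion follows in every model of the premises.

Valid.


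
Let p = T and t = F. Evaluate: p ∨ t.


Disjunction is false only when both operands are false.
Substitute: p=T, t=F.
T ∨ F evaluates to T.

T


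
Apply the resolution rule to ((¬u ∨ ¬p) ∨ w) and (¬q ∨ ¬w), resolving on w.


The clauses contain complementary literals w and ¬w.
Resolution eliminates this pair and disjoins the remaining literals (merging duplicates).

((¬p ∨ ¬u) ∨ ¬q)


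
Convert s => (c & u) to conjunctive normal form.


Step 1: Rewrite s → (c ∧ u) as ¬s ∨ (c ∧ u).
Step 2: Distribute ∨ over ∧.

((~s) | c) & ((~s) | u)


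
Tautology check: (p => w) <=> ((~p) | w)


Build the truth table over {p, w}:
p | w | φ
---------
False | False | True
True | False | True
False | True | True
True | True | True
Every row evaluates to true.

Yes, it is a tautology.


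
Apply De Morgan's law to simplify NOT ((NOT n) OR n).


De Morgan: the negation of a disjunction is the conjunction of the negations.
Distribute NOT across OR, flipping it to AND, and negate each literal.

n AND (NOT n)


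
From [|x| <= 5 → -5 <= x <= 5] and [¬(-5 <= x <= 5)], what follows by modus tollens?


Modus tollens: from (P → Q) and ¬Q, infer ¬P.
Q = '-5 <= x <= 5' is denied; since P → Q, P must also fail.

Not (|x| <= 5).


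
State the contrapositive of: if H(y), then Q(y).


The contrapositive of (P → Q) is (¬Q → ¬P); it is logically equivalent to the original.
Here P = 'H(y)' and Q = 'Q(y)'.

If not (Q(y)), then not (H(y)).


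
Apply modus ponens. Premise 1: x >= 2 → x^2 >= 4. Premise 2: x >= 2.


Modus ponens: from (P → Q) and P, infer Q.
P = 'x >= 2' is asserted, and P → Q holds, so Q follows.

x^2 >= 4.


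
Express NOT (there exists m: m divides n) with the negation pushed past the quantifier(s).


¬(for all x: φ) = there exists x: ¬φ, and ¬(there exists x: φ) = for all x: ¬φ.
Apply to the existential statement.

for all m: NOT(m divides n)


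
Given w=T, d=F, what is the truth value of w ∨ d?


Disjunction is false only when both operands are false.
Substitute: w=T, d=F.
T ∨ F evaluates to T.

T


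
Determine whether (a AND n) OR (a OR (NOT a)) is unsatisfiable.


Truth table over {a, n}:
a | n | φ
---------
F | F | T
T | F | T
F | T | T
T | T | T
Satisfying assignment at row 1: a=F, n=F gives T.

No, it is not a contradiction.


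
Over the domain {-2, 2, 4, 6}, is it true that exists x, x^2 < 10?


Evaluate the predicate on each element: -2:True, 2:True, 4:False, 6:False.
Witness x = -2 satisfies the predicate.

True


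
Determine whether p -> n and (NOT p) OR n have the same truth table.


Compare truth tables:
n | p | φ | ψ
-------------
F | F | T | T
T | F | T | T
F | T | F | F
T | T | T | T
The columns φ and ψ agree on every row.

Yes, they are logically equivalent.


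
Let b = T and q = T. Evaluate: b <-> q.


Biconditional is true when both operands have the same truth value.
Substitute: b=T, q=T.
T <-> T evaluates to T.

T


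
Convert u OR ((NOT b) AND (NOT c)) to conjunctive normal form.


Step 1: Distribute ∨ over ∧: u ∨ ((¬b) ∧ (¬c)) = (u ∨ (¬b)) ∧ (u ∨ (¬c)).

(u OR (NOT b)) AND (u OR (NOT c))


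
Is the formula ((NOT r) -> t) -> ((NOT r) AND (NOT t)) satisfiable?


Search for a satisfying assignment over {r, t}.
Try r=F, t=F: the formula evaluates to T.
A satisfying assignment exists.

Satisfiable.


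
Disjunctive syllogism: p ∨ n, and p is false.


Disjunctive syllogism: from (P ∨ Q) and ¬P, infer Q.
One disjunct, 'p', is ruled out; the other must hold.

n


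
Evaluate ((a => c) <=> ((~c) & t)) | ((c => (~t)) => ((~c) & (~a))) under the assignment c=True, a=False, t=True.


Substitute c=True, a=False, t=True:
… (earlier sub-steps elided)
~c = False
(~c) & t = False & True = False
(a => c) <=> ((~c) & t) = True <=> False = False
~t = False
c => (~t) = True => False = False
~c = False
~a = True
(~c) & (~a) = False & True = False
(c => (~t)) => ((~c) & (~a)) = False => False = True
((a => c) <=> ((~c) & t)) | ((c => (~t)) => ((~c) & (~a))) = False | True = True

True


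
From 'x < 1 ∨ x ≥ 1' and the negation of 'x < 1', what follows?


Disjunctive syllogism: from (P ∨ Q) and ¬P, infer Q.
One disjunct, 'x < 1', is ruled out; the other must hold.

x ≥ 1


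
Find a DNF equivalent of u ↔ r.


Step 1: u ↔ r is true exactly when both agree: (u ∧ r) ∨ (¬u ∧ ¬r).

(u ∧ r) ∨ ((¬u) ∧ (¬r))


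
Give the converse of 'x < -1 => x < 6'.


The converse of (P → Q) is (Q → P). It is not in general equivalent to the original.
Here P = 'x < -1' and Q = 'x < 6'.

If x < 6, then x < -1.


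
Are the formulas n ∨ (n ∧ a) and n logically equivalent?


Compare truth tables:
a | n | φ | ψ
-------------
F | F | F | F
T | F | F | F
F | T | T | T
T | T | T | T
The columns φ and ψ agree on every row.

Yes, they are logically equivalent.


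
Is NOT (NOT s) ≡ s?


Compare truth tables:
s | φ | ψ
---------
F | F | F
T | T | T
The columns φ and ψ agree on every row.

Yes, they are logically equivalent.


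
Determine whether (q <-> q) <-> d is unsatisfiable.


Truth table over {d, q}:
d | q | φ
---------
F | F | F
T | F | T
F | T | F
T | T | T
Satisfying assignment at row 2: d=T, q=F gives T.

No, it is not a contradiction.


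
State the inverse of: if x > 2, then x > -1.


The inverse of (P → Q) is (¬P → ¬Q). It is equivalent to the converse, not to the original.
Here P = 'x > 2' and Q = 'x > -1'.

If not (x > 2), then not (x > -1).


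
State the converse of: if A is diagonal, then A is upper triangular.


The converse of (P → Q) is (Q → P). It is not in general equivalent to the original.
Here P = 'A is diagonal' and Q = 'A is upper triangular'.

If A is upper triangular, then A is diagonal.


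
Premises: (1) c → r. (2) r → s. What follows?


Hypothetical syllogism: from (P → Q) and (Q → R), infer (P → R).
Chain the two implications through the shared middle term 'r'.

c → s


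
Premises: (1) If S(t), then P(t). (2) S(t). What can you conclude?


Modus ponens: from (P → Q) and P, infer Q.
P = 'S(t)' is asserted, and P → Q holds, so Q follows.

P(t).


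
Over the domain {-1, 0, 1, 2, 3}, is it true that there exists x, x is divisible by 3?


Evaluate the predicate on each element: -1:F, 0:T, 1:F, 2:F, 3:T.
Witness x = 0 satisfies the predicate.

T


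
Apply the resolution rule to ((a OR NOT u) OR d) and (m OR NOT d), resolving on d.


The clauses contain complementary literals d and NOTd.
Resolution eliminates this pair and disjoins the remaining literals (merging duplicates).

((a OR NOT u) OR m)


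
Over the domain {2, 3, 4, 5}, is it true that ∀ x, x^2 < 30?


Evaluate the predicate on each element: 2:T, 3:T, 4:T, 5:T.
Every element satisfies the predicate.

T


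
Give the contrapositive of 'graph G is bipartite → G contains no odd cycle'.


The contrapositive of (P → Q) is (¬Q → ¬P); it is logically equivalent to the original.
Here P = 'graph G is bipartite' and Q = 'G contains no odd cycle'.

If not (G contains no odd cycle), then not (graph G is bipartite).


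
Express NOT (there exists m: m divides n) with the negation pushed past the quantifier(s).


¬(for all x: φ) = there exists x: ¬φ, and ¬(there exists x: φ) = for all x: ¬φ.
Apply to the existential statement.

for all m: NOT(m divides n)


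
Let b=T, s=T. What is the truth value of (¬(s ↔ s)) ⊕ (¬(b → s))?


Substitute b=T, s=T:
s ↔ s = T ↔ T = T
¬(s ↔ s) = F
b → s = T → T = T
¬(b → s) = F
(¬(s ↔ s)) ⊕ (¬(b → s)) = F ⊕ F = F

F


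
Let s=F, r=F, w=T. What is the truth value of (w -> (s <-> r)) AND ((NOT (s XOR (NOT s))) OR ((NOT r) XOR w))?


Substitute s=F, r=F, w=T:
s <-> r = F <-> F = T
w -> (s <-> r) = T -> T = T
NOT s = T
s XOR (NOT s) = F XOR T = T
NOT (s XOR (NOT s)) = F
NOT r = T
(NOT r) XOR w = T XOR T = F
(NOT (s XOR (NOT s))) OR ((NOT r) XOR w) = F OR F = F
(w -> (s <-> r)) AND ((NOT (s XOR (NOT s))) OR ((NOT r) XOR w)) = T AND F = F

F


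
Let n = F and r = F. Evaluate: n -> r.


Implication is false only when antecedent is true and consequent is false.
Substitute: n=F, r=F.
F -> F evaluates to T.

T


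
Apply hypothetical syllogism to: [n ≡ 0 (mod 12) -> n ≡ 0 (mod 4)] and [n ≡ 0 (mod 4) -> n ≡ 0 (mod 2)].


Hypothetical syllogism: from (P → Q) and (Q → R), infer (P → R).
Chain the two implications through the shared middle term 'n ≡ 0 (mod 4)'.

n ≡ 0 (mod 12) -> n ≡ 0 (mod 2)


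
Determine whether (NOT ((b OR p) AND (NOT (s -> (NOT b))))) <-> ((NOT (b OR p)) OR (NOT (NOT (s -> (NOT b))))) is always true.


Build the truth table over {b, p, s}:
b | p | s | φ
-------------
F | F | F | T
T | F | F | T
F | T | F | T
T | T | F | T
F | F | T | T
T | F | T | T
F | T | T | T
T | T | T | T
Every row evaluates to true.

Yes, it is a tautology.


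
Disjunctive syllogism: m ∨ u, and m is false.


Disjunctive syllogism: from (P ∨ Q) and ¬P, infer Q.
One disjunct, 'm', is ruled out; the other must hold.

u


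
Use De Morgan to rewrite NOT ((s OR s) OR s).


De Morgan: the negation of a disjunction is the conjunction of the negations.
Distribute NOT across OR, flipping it to AND, and negate each literal.

((NOT s) AND (NOT s)) AND (NOT s)


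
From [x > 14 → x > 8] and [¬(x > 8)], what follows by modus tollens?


Modus tollens: from (P → Q) and ¬Q, infer ¬P.
Q = 'x > 8' is denied; since P → Q, P must also fail.

Not (x > 14).


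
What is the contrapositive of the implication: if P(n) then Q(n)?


The contrapositive of (P → Q) is (¬Q → ¬P); it is logically equivalent to the original.
Here P = 'P(n)' and Q = 'Q(n)'.

If not (Q(n)), then not (P(n)).


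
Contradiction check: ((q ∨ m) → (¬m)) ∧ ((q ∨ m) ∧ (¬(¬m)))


Truth table over {m, q}:
m | q | φ
---------
F | F | F
T | F | F
F | T | F
T | T | F
Every row is false.

Yes, it is a contradiction.


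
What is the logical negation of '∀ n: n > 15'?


¬(∀ x: φ) = ∃ x: ¬φ, and ¬(∃ x: φ) = ∀ x: ¬φ.
Apply to the universal statement.

∃ n: ¬(n > 15)


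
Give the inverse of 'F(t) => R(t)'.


The inverse of (P → Q) is (¬P → ¬Q). It is equivalent to the converse, not to the original.
Here P = 'F(t)' and Q = 'R(t)'.

If not (F(t)), then not (R(t)).


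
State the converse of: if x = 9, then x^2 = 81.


The converse of (P → Q) is (Q → P). It is not in general equivalent to the original.
Here P = 'x = 9' and Q = 'x^2 = 81'.

If x^2 = 81, then x = 9.


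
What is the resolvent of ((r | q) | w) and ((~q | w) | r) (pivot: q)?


The clauses contain complementary literals q and ~q.
Resolution eliminates this pair and disjoins the remaining literals (merging duplicates).

(r | w)


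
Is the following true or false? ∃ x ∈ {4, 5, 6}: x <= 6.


Evaluate the predicate on each element: 4:T, 5:T, 6:T.
Witness x = 4 satisfies the predicate.

T


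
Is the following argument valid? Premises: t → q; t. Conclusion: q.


This matches the form of modus ponens: the conclusion follows in every model of the premises.

Valid.


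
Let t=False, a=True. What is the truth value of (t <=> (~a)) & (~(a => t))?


Substitute t=False, a=True:
~a = False
t <=> (~a) = False <=> False = True
a => t = True => False = False
~(a => t) = True
(t <=> (~a)) & (~(a => t)) = True & True = True

True


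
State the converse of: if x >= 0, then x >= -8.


The converse of (P → Q) is (Q → P). It is not in general equivalent to the original.
Here P = 'x >= 0' and Q = 'x >= -8'.

If x >= -8, then x >= 0.


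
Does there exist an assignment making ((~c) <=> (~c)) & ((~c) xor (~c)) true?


Check all 2 assignments over {c}:
c | φ
-----
False | False
True | False
No assignment makes the formula true.

Unsatisfiable.


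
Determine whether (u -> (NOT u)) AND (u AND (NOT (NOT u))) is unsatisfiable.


Truth table over {u}:
u | φ
-----
F | F
T | F
Every row is false.

Yes, it is a contradiction.


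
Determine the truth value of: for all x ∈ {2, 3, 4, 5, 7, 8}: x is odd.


Evaluate the predicate on each element: 2:F, 3:T, 4:F, 5:T, 7:T, 8:F.
Counterexample x = 2 fails the predicate.

F


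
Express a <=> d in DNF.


Step 1: a ↔ d is true exactly when both agree: (a ∧ d) ∨ (¬a ∧ ¬d).

(a & d) | ((~a) & (~d))


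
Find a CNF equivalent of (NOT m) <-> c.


Step 1: Rewrite (¬m) ↔ c as ((¬m) → c) ∧ (c → (¬m)).
Step 2: Rewrite each implication as a disjunction.
Step 3: Eliminate any double negations (¬¬X = X).

(m OR c) AND ((NOT c) OR (NOT m))


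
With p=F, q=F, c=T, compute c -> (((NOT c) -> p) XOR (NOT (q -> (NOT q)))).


Substitute p=F, q=F, c=T:
NOT c = F
(NOT c) -> p = F -> F = T
NOT q = T
q -> (NOT q) = F -> T = T
NOT (q -> (NOT q)) = F
((NOT c) -> p) XOR (NOT (q -> (NOT q))) = T XOR F = T
c -> (((NOT c) -> p) XOR (NOT (q -> (NOT q)))) = T -> T = T

T


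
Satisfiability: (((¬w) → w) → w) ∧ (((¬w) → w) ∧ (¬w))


Check all 2 assignments over {w}:
w | φ
-----
F | F
T | F
No assignment makes the formula true.

Unsatisfiable.


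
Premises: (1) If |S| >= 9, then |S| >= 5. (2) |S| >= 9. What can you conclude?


Modus ponens: from (P → Q) and P, infer Q.
P = '|S| >= 9' is asserted, and P → Q holds, so Q follows.

|S| >= 5.


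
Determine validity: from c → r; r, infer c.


This is affirming the consequent (fallacy). There exist truth assignments where the premises are all true but the conclusion is false.

Invalid.


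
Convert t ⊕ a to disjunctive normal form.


Step 1: t ⊕ a is true exactly when they disagree: (t ∧ ¬a) ∨ (¬t ∧ a).

(t ∧ (¬a)) ∨ ((¬t) ∧ a)


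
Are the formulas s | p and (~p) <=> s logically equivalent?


Compare truth tables:
p | s | φ | ψ
-------------
False | False | False | False
True | False | True | True
False | True | True | True
True | True | True | False
They differ at row 4 (p=True, s=True): φ=True but ψ=False.

No, they are not logically equivalent.


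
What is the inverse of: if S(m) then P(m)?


The inverse of (P → Q) is (¬P → ¬Q). It is equivalent to the converse, not to the original.
Here P = 'S(m)' and Q = 'P(m)'.

If not (S(m)), then not (P(m)).


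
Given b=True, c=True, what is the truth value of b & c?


Conjunction is true only when both operands are true.
Substitute: b=True, c=True.
True & True evaluates to True.

True


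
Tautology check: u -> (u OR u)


Build the truth table over {u}:
u | φ
-----
F | T
T | T
Every row evaluates to true.

Yes, it is a tautology.


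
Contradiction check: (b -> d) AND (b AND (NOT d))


Truth table over {b, d}:
b | d | φ
---------
F | F | F
T | F | F
F | T | F
T | T | F
Every row is false.

Yes, it is a contradiction.


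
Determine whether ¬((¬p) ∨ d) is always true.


Build the truth table over {d, p}:
d | p | φ
---------
F | F | F
T | F | F
F | T | T
T | T | F
Counterexample at row 1: with d=F, p=F, the formula is F.

No, it is not a tautology.


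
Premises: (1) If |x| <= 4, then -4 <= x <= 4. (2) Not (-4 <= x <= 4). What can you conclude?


Modus tollens: from (P → Q) and ¬Q, infer ¬P.
Q = '-4 <= x <= 4' is denied; since P → Q, P must also fail.

Not (|x| <= 4).


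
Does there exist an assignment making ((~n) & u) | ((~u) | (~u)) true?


Search for a satisfying assignment over {n, u}.
Try n=False, u=False: the formula evaluates to True.
A satisfying assignment exists.

Satisfiable.


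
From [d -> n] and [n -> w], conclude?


Hypothetical syllogism: from (P → Q) and (Q → R), infer (P → R).
Chain the two implications through the shared middle term 'n'.

d -> w


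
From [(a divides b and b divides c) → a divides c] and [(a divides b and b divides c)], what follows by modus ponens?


Modus ponens: from (P → Q) and P, infer Q.
P = '(a divides b and b divides c)' is asserted, and P → Q holds, so Q follows.

a divides c.


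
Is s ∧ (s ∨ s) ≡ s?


Compare truth tables:
s | φ | ψ
---------
F | F | F
T | T | T
The columns φ and ψ agree on every row.

Yes, they are logically equivalent.


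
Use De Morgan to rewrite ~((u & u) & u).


De Morgan: the negation of a conjunction is the disjunction of the negations.
Distribute ~ across &, flipping it to |, and negate each literal.

((~u) | (~u)) | (~u)


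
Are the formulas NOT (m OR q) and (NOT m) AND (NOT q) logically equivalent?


Compare truth tables:
m | q | φ | ψ
-------------
F | F | T | T
T | F | F | F
F | T | F | F
T | T | F | F
The columns φ and ψ agree on every row.

Yes, they are logically equivalent.


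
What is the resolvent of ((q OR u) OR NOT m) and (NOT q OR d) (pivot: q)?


The clauses contain complementary literals q and NOTq.
Resolution eliminates this pair and disjoins the remaining literals (merging duplicates).

((NOT m OR u) OR d)


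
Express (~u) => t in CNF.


Step 1: Rewrite (¬u) → t as ¬(¬u) ∨ t.
Step 2: Eliminate any double negations (¬¬X = X).

u | t


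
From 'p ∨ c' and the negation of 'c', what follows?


Disjunctive syllogism: from (P ∨ Q) and ¬P, infer Q.
One disjunct, 'c', is ruled out; the other must hold.

p


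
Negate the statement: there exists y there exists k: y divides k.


Negation flips each quantifier (∀↔∃) and negates the inner predicate.
¬(there exists y there exists k: φ) = for all y for all k: ¬φ.

for all y for all k: NOT(y divides k)


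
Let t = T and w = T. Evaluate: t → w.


Implication is false only when antecedent is true and consequent is false.
Substitute: t=T, w=T.
T → T evaluates to T.

T


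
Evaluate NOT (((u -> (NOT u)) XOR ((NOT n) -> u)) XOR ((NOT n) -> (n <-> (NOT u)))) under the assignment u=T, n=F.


Substitute u=T, n=F:
… (earlier sub-steps elided)
u -> (NOT u) = T -> F = F
NOT n = T
(NOT n) -> u = T -> T = T
(u -> (NOT u)) XOR ((NOT n) -> u) = F XOR T = T
NOT n = T
NOT u = F
n <-> (NOT u) = F <-> F = T
(NOT n) -> (n <-> (NOT u)) = T -> T = T
((u -> (NOT u)) XOR ((NOT n) -> u)) XOR ((NOT n) -> (n <-> (NOT u))) = T XOR T = F
NOT (((u -> (NOT u)) XOR ((NOT n) -> u)) XOR ((NOT n) -> (n <-> (NOT u)))) = T

T


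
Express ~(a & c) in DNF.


Step 1: Apply De Morgan: ¬(a ∧ c) = ¬a ∨ ¬c.

(~a) | (~c)


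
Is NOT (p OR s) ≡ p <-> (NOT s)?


Compare truth tables:
p | s | φ | ψ
-------------
F | F | T | F
T | F | F | T
F | T | F | T
T | T | F | F
They differ at row 1 (p=F, s=F): φ=T but ψ=F.

No, they are not logically equivalent.


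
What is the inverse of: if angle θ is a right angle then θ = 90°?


The inverse of (P → Q) is (¬P → ¬Q). It is equivalent to the converse, not to the original.
Here P = 'angle θ is a right angle' and Q = 'θ = 90°'.

If not (angle θ is a right angle), then not (θ = 90°).


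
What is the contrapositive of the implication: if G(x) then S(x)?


The contrapositive of (P → Q) is (¬Q → ¬P); it is logically equivalent to the original.
Here P = 'G(x)' and Q = 'S(x)'.

If not (S(x)), then not (G(x)).


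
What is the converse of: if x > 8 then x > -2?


The converse of (P → Q) is (Q → P). It is not in general equivalent to the original.
Here P = 'x > 8' and Q = 'x > -2'.

If x > -2, then x > 8.


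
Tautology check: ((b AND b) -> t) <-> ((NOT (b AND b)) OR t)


Build the truth table over {b, t}:
b | t | φ
---------
F | F | T
T | F | T
F | T | T
T | T | T
Every row evaluates to true.

Yes, it is a tautology.


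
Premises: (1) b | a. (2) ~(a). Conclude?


Disjunctive syllogism: from (P ∨ Q) and ¬P, infer Q.
One disjunct, 'a', is ruled out; the other must hold.

b


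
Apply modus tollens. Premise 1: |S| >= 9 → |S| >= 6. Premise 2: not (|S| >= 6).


Modus tollens: from (P → Q) and ¬Q, infer ¬P.
Q = '|S| >= 6' is denied; since P → Q, P must also fail.

Not (|S| >= 9).


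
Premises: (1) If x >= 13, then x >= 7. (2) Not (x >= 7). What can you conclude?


Modus tollens: from (P → Q) and ¬Q, infer ¬P.
Q = 'x >= 7' is denied; since P → Q, P must also fail.

Not (x >= 13).


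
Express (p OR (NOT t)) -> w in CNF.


Step 1: Rewrite as ¬(p ∨ (¬t)) ∨ w = (¬p ∧ ¬(¬t)) ∨ w.
Step 2: Distribute ∨ over ∧.
Step 3: Eliminate any double negations (¬¬X = X).

((NOT p) OR w) AND (t OR w)


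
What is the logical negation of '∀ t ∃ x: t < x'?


Negation flips each quantifier (∀↔∃) and negates the inner predicate.
¬(∀ t ∃ x: φ) = ∃ t ∀ x: ¬φ.

∃ t ∀ x: ¬(t < x)
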